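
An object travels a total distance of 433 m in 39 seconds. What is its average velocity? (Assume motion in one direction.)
v_avg = Δd / Δt = 433 / 39 = 11.1 m/s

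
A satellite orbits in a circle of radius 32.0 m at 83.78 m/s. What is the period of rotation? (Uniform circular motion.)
T = 2πr/v = 2π×32.0/83.78 = 2.4 s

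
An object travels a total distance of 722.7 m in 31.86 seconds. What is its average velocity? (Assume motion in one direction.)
v_avg = Δd / Δt = 722.7 / 31.86 = 22.68 m/s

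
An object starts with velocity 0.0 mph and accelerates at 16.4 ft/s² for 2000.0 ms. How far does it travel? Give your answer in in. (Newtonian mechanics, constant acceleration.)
d = v₀t + ½at² (with unit conversion) = 393.6 in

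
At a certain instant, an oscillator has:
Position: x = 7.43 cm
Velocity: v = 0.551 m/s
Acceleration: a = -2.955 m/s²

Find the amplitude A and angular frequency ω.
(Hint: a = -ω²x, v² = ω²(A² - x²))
a = −ω²x → ω = √(|a|/x) = √(2.955/0.0743) = 6.306 rad/s
v² = ω²(A² − x²) → A = √(x² + v²/ω²) = √(0.0743² + 0.551²/6.306²) = 0.1147 m = 11.47 cm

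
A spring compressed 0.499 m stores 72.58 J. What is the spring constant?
PE = ½kx² → k = 2PE/x² = 2×72.58/0.499² = 583.0 N/m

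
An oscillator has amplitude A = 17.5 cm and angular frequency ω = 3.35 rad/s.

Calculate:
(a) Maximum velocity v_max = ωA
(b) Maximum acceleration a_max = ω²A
v_max = ωA = 3.35×0.175 = 0.5863 m/s
a_max = ω²A = 3.35²×0.175 = 1.964 m/s²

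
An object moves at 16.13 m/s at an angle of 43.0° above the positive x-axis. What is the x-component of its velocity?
vₓ = v cos(θ) = 16.13 × cos(43.0°) = 11.8 m/s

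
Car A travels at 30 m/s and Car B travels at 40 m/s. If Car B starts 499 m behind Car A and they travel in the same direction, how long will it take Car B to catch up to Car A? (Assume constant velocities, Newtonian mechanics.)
Relative speed: v_rel = 40 - 30 = 10 m/s
Time to catch: t = d₀/v_rel = 499/10 = 49.9 s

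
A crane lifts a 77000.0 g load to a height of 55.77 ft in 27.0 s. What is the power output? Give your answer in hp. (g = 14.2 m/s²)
W = mgh = 77×14.2×17 = 1.859e+04 J
P = W/t = 1.859e+04/27 = 688.4 W = 0.9231 hp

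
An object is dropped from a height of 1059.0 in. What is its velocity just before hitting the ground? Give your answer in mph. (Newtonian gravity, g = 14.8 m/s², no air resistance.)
v = √(2gh) (with unit conversion) = 63.12 mph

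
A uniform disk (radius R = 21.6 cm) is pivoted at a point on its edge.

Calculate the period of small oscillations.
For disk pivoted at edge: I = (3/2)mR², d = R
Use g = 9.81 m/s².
I/m = (3/2)R² = 0.06998 m²; d = R = 0.216 m
T = 2π√((3/2)R²/(gR)) = 2π√(3R/(2g)) = 1.142 s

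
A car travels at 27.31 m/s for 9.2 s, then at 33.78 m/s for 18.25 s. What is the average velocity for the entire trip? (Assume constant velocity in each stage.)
d₁ = v₁t₁ = 27.31 × 9.2 = 251.252 m
d₂ = v₂t₂ = 33.78 × 18.25 = 616.485 m
d_total = 867.74 m, t_total = 27.45 s
v_avg = d_total/t_total = 867.74/27.45 = 31.61 m/s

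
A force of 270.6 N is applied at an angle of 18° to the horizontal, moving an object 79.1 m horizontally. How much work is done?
W = Fd cosθ = 270.6×79.1×cos(18°) = 20357.0 J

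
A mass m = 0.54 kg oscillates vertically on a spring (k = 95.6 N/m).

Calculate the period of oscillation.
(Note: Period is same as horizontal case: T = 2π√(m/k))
T = 2π√(m/k) = 2π√(0.54/95.6) = 0.4722 s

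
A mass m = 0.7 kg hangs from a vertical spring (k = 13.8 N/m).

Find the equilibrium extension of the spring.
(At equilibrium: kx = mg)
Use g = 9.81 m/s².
x_eq = mg/k = 0.7×9.81/13.8 = 0.4976 m = 49.76 cm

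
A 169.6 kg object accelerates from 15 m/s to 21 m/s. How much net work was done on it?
W_net = ΔKE = ½m(v₂² − v₁²) = ½×169.6×(21² − 15²) = 18316.8 J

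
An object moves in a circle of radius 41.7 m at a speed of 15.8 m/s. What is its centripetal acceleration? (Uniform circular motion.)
a_c = v²/r = 15.8²/41.7 = 249.64/41.7 = 5.99 m/s²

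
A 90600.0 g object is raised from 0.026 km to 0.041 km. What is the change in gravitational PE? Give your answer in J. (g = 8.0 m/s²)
ΔPE = mg(h₂ − h₁) = 90.6 kg × 8.0 m/s² × (41 − 26) m = 1.087e+04 J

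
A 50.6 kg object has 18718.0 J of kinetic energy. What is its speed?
KE = ½mv² → v = √(2KE/m) = √(2×18718.0/50.6) = 27.2 m/s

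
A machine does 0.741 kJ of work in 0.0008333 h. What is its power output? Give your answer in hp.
P = W/t = 741 J / 3 s = 247 W = 0.3312 hp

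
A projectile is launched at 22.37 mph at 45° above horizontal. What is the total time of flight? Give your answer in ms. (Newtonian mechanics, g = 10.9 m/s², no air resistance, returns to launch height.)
T = 2v₀sin(θ)/g (with unit conversion) = 1297.0 ms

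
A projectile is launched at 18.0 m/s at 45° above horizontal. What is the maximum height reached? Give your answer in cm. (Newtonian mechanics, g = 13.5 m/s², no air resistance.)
H = v₀²sin²(θ)/(2g) (with unit conversion) = 600.0 cm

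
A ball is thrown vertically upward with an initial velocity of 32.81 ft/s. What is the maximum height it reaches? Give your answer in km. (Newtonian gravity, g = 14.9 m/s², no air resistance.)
h_max = v₀²/(2g) (with unit conversion) = 0.003356 km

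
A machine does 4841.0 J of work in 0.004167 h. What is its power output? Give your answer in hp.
P = W/t = 4841 J / 15 s = 322.7 W = 0.4328 hp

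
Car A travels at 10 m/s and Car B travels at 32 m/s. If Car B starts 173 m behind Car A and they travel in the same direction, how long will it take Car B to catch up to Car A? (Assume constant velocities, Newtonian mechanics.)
Relative speed: v_rel = 32 - 10 = 22 m/s
Time to catch: t = d₀/v_rel = 173/22 = 7.86 s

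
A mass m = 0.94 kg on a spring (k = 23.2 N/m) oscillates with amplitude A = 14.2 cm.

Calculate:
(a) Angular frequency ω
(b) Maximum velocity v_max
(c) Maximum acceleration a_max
ω = √(k/m) = √(23.2/0.94) = 4.968 rad/s
v_max = ωA = 4.968×0.142 = 0.7055 m/s
a_max = ω²A = 4.968²×0.142 = 3.505 m/s²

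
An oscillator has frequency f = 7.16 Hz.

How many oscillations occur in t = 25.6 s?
n = f×t = 7.16×25.6 = 183.3 oscillations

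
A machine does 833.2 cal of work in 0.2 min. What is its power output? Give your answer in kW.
P = W/t = 3486 J / 12 s = 290.5 W = 0.2905 kW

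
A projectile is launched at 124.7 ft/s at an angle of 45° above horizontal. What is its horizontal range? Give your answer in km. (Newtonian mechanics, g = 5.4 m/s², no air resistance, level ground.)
R = v₀² sin(2θ) / g (with unit conversion) = 0.2675 km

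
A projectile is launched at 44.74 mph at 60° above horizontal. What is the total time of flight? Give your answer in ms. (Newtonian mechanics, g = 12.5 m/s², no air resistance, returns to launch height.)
T = 2v₀sin(θ)/g (with unit conversion) = 2771.0 ms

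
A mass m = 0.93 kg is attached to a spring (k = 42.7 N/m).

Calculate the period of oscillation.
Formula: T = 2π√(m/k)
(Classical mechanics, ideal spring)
T = 2π√(m/k) = 2π√(0.93/42.7) = 0.9273 s; f = 1/T = 1.078 Hz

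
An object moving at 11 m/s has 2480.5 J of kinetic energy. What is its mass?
KE = ½mv² → m = 2KE/v² = 2×2480.5/11² = 41.0 kg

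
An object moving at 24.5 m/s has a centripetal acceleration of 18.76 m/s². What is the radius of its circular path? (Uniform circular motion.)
r = v²/a_c = 24.5²/18.76 = 32.0 m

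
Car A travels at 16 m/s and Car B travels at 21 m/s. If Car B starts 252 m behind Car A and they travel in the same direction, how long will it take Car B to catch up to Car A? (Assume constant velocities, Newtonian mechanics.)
Relative speed: v_rel = 21 - 16 = 5 m/s
Time to catch: t = d₀/v_rel = 252/5 = 50.4 s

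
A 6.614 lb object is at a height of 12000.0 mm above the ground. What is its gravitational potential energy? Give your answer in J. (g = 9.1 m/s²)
PE = mgh = 3 kg × 9.1 m/s² × 12 m = 327.6 J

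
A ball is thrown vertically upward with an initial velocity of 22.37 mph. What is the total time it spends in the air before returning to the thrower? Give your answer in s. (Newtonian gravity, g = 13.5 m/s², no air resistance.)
t_total = 2v₀/g (with unit conversion) = 1.482 s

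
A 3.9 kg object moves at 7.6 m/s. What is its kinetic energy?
KE = ½mv² = ½×3.9×7.6² = 112.632 J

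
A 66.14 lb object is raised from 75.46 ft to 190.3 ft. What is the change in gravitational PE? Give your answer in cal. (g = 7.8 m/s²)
ΔPE = mg(h₂ − h₁) = 30 kg × 7.8 m/s² × (58 − 23) m = 8191 J = 1958.0 cal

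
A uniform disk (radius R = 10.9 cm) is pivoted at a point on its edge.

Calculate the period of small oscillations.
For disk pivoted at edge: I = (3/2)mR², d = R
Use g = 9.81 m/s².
I/m = (3/2)R² = 0.01782 m²; d = R = 0.109 m
T = 2π√((3/2)R²/(gR)) = 2π√(3R/(2g)) = 0.8112 s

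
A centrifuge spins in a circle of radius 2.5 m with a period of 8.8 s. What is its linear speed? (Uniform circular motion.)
v = 2πr/T = 2π×2.5/8.8 = 1.78 m/s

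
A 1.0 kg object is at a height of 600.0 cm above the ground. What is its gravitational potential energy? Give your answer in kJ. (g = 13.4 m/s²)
PE = mgh = 1 kg × 13.4 m/s² × 6 m = 80.4 J = 0.0804 kJ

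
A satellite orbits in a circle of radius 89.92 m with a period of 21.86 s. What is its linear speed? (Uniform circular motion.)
v = 2πr/T = 2π×89.92/21.86 = 25.85 m/s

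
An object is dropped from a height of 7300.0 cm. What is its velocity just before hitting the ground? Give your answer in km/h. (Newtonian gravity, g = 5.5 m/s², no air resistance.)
v = √(2gh) (with unit conversion) = 102.0 km/h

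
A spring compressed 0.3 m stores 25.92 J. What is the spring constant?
PE = ½kx² → k = 2PE/x² = 2×25.92/0.3² = 576.0 N/m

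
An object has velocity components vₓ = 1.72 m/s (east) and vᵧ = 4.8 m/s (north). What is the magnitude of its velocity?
|v| = √(vₓ² + vᵧ²) = √(1.72² + 4.8²) = √(25.9984) = 5.1 m/s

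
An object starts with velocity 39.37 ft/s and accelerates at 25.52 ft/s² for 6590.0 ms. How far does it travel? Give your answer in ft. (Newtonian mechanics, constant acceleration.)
d = v₀t + ½at² (with unit conversion) = 813.6 ft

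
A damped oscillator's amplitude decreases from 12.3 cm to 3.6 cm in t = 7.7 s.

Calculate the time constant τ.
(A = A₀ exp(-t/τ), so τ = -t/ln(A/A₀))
A/A₀ = 3.6/12.3 = 0.2927; ln(A/A₀) = -1.229
τ = −t/ln(A/A₀) = −7.7/-1.229 = 6.267 s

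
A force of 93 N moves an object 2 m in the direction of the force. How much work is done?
W = Fd = 93×2 = 186.0 J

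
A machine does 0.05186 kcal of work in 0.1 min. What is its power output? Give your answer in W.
P = W/t = 217 J / 6 s = 36.16 W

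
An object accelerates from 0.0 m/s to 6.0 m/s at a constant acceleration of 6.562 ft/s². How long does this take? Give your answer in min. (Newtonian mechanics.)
t = (v - v₀)/a (with unit conversion) = 0.05 min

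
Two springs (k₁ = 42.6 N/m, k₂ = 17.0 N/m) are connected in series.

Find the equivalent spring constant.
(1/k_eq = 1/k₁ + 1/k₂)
1/k_eq = 1/42.6 + 1/17.0 = 0.082298; k_eq = 12.15 N/m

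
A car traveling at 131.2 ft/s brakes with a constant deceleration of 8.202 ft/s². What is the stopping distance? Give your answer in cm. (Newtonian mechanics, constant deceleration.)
d = v₀² / (2a) (with unit conversion) = 31980.0 cm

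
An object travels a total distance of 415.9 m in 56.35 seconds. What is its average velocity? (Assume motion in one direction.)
v_avg = Δd / Δt = 415.9 / 56.35 = 7.38 m/s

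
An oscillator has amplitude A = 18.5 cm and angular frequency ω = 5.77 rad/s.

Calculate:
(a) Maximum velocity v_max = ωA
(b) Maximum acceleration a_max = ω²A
v_max = ωA = 5.77×0.185 = 1.067 m/s
a_max = ω²A = 5.77²×0.185 = 6.159 m/s²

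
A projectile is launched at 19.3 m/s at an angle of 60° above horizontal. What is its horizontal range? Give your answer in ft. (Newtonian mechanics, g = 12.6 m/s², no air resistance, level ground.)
R = v₀² sin(2θ) / g (with unit conversion) = 84.0 ft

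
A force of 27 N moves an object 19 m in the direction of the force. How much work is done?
W = Fd = 27×19 = 513.0 J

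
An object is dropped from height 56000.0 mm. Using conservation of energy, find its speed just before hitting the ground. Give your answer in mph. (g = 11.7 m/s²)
mgh = ½mv² → v = √(2gh) = √(2×11.7×56) = 36.2 m/s = 80.98 mph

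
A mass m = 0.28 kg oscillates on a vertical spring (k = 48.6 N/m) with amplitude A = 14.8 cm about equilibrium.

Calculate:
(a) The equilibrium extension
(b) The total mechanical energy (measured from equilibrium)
x_eq = mg/k = 0.28×9.81/48.6 = 0.05652 m = 5.652 cm
E = ½kA² = ½×48.6×(0.148)² = 0.5323 J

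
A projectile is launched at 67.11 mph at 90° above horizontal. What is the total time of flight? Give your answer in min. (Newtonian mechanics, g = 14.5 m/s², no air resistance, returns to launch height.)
T = 2v₀sin(θ)/g (with unit conversion) = 0.06897 min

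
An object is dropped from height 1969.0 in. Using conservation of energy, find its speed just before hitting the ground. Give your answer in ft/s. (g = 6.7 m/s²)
mgh = ½mv² → v = √(2gh) = √(2×6.7×50.01) = 25.89 m/s = 84.93 ft/s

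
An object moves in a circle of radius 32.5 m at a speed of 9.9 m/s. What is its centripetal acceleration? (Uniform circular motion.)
a_c = v²/r = 9.9²/32.5 = 98.01/32.5 = 3.02 m/s²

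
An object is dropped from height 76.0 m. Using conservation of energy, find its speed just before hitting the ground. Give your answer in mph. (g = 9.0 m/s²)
mgh = ½mv² → v = √(2gh) = √(2×9.0×76) = 36.99 m/s = 82.74 mph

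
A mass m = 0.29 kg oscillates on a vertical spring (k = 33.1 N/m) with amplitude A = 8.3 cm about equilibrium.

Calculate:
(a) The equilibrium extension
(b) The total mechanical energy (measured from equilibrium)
x_eq = mg/k = 0.29×9.81/33.1 = 0.08595 m = 8.595 cm
E = ½kA² = ½×33.1×(0.083)² = 0.114 J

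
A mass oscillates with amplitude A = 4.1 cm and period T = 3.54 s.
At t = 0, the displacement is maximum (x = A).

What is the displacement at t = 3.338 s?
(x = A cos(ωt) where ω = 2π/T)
ω = 2π/T = 2π/3.54 = 1.775 rad/s
x = A cos(ωt) = 4.1×cos(1.775×3.338) = 3.839 cm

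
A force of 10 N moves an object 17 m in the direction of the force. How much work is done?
W = Fd = 10×17 = 170.0 J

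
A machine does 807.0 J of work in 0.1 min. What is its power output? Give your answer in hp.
P = W/t = 807 J / 6 s = 134.5 W = 0.1804 hp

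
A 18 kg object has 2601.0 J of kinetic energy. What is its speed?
KE = ½mv² → v = √(2KE/m) = √(2×2601.0/18) = 17.0 m/s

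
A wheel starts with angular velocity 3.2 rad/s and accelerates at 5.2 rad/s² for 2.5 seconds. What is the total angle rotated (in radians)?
θ = ω₀t + ½αt² = 3.2×2.5 + ½×5.2×2.5² = 24.25 rad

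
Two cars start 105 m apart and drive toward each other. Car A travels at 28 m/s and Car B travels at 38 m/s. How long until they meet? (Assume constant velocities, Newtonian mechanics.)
Combined speed: v_combined = 28 + 38 = 66 m/s
Time to meet: t = d/66 = 105/66 = 1.59 s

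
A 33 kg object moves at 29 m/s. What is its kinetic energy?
KE = ½mv² = ½×33×29² = 13876.5 J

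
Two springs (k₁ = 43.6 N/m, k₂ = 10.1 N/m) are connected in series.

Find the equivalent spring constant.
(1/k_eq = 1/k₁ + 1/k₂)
1/k_eq = 1/43.6 + 1/10.1 = 0.12195; k_eq = 8.2 N/m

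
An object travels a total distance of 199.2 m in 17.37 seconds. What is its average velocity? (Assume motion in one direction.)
v_avg = Δd / Δt = 199.2 / 17.37 = 11.47 m/s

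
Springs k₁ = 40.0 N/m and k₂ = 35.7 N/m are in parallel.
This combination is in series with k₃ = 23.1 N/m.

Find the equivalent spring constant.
k₁₂ = k₁ + k₂ = 75.7 N/m (parallel)
1/k_eq = 1/k₁₂ + 1/k₃ → k_eq = 17.7 N/m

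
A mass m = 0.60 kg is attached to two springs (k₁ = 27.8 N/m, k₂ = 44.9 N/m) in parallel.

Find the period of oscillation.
k_eq = k₁+k₂ = 72.7 N/m
T = 2π√(m/k_eq) = 2π√(0.6/72.7) = 0.5708 s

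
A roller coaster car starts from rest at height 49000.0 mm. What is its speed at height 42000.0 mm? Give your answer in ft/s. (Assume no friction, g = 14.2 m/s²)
mgh₁ = ½mv₂² + mgh₂ → v₂ = √(2g(h₁−h₂)) = √(2×14.2×(49−42)) = 14.1 m/s = 46.26 ft/s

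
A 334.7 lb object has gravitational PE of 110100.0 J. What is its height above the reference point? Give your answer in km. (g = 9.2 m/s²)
PE = mgh → h = PE/(mg) = 1.101e+05 J / (151.8 kg × 9.2 m/s²) = 78.83 m = 0.07883 km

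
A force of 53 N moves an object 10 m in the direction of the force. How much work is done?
W = Fd = 53×10 = 530.0 J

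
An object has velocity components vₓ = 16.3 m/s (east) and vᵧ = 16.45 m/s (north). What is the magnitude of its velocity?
|v| = √(vₓ² + vᵧ²) = √(16.3² + 16.45²) = √(536.293) = 23.16 m/s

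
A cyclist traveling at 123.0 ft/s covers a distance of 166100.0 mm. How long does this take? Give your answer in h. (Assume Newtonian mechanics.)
t = d/v (with unit conversion) = 0.001231 h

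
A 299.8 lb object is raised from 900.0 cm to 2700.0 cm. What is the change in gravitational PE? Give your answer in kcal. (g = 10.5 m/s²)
ΔPE = mg(h₂ − h₁) = 136 kg × 10.5 m/s² × (27 − 9) m = 2.57e+04 J = 6.143 kcal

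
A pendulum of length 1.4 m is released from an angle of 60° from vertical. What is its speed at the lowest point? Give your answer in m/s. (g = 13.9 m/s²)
h = L(1 − cosθ) = 1.4×(1 − cos60°) = 0.7 m
v = √(2gh) = √(2×13.9×0.7) = 4.411 m/s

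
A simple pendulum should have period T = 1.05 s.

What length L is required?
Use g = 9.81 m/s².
T = 2π√(L/g) → L = g(T/2π)² = 9.81×(1.05/2π)² = 0.274 m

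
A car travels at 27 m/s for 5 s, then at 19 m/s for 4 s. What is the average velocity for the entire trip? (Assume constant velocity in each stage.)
d₁ = v₁t₁ = 27 × 5 = 135 m
d₂ = v₂t₂ = 19 × 4 = 76 m
d_total = 211 m, t_total = 9 s
v_avg = d_total/t_total = 211/9 = 23.44 m/s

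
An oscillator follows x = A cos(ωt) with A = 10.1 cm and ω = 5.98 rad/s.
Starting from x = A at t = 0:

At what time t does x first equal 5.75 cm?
cos(ωt) = x/A = 5.75/10.1 = 0.5693
ωt = arccos(0.5693) = 0.9651 rad
t = 0.9651/5.98 = 0.1614 s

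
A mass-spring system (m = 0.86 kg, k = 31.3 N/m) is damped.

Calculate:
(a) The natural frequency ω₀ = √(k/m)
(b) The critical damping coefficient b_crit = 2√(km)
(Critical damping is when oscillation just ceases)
ω₀ = √(k/m) = √(31.3/0.86) = 6.033 rad/s
b_crit = 2√(km) = 2√(31.3×0.86) = 10.38 kg/s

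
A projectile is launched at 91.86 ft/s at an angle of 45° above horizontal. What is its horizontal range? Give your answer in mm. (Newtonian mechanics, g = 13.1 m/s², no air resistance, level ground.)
R = v₀² sin(2θ) / g (with unit conversion) = 59840.0 mm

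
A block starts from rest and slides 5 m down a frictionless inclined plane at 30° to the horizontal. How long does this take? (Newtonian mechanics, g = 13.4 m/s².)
a = g sin(θ) = 13.4 × sin(30°) = 6.7 m/s²
t = √(2d/a) = √(2 × 5 / 6.7) = 1.22 s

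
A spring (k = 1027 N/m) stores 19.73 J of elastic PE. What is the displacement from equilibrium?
PE = ½kx² → x = √(2PE/k) = √(2×19.73/1027) = 0.196 m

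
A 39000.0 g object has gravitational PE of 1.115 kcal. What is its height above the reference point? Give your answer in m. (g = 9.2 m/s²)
PE = mgh → h = PE/(mg) = 4665 J / (39 kg × 9.2 m/s²) = 13 m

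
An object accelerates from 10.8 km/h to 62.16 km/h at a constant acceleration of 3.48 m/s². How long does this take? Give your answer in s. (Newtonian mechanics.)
t = (v - v₀)/a (with unit conversion) = 4.1 s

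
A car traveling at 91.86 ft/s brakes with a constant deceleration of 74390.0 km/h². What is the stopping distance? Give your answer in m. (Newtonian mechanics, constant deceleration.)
d = v₀² / (2a) (with unit conversion) = 68.29 m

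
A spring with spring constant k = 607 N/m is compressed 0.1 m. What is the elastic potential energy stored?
PE = ½kx² = ½×607×0.1² = 3.035 J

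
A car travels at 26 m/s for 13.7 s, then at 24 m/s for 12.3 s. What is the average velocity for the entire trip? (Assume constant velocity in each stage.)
d₁ = v₁t₁ = 26 × 13.7 = 356.2 m
d₂ = v₂t₂ = 24 × 12.3 = 295.2 m
d_total = 651.4 m, t_total = 26 s
v_avg = d_total/t_total = 651.4/26 = 25.05 m/s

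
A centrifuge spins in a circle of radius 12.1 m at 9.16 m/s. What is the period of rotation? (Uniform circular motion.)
T = 2πr/v = 2π×12.1/9.16 = 8.3 s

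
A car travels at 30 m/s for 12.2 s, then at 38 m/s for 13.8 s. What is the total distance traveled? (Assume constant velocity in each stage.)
d₁ = v₁t₁ = 30 × 12.2 = 366 m
d₂ = v₂t₂ = 38 × 13.8 = 524.4 m
d_total = 366 + 524.4 = 890.4 m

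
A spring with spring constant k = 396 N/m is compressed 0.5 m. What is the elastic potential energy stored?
PE = ½kx² = ½×396×0.5² = 49.5 J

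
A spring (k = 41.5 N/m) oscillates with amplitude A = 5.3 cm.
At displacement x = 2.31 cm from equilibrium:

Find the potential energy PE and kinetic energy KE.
E_total = ½kA² = ½×41.5×(0.053)² = 0.05829 J
PE = ½kx² = ½×41.5×(0.0231)² = 0.01107 J
KE = E_total − PE = 0.04721 J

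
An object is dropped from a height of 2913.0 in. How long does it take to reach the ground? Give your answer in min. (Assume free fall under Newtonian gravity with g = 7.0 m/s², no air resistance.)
t = √(2h/g) (with unit conversion) = 0.07663 min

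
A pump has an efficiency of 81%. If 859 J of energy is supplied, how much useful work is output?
W_out = η × W_in = 0.81 × 859 = 695.79 J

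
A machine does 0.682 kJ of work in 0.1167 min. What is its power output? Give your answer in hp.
P = W/t = 682 J / 7.002 s = 97.4 W = 0.1306 hp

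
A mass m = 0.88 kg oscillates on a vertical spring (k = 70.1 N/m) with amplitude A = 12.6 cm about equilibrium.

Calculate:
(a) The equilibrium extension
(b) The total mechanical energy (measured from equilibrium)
x_eq = mg/k = 0.88×9.81/70.1 = 0.1231 m = 12.31 cm
E = ½kA² = ½×70.1×(0.126)² = 0.5565 J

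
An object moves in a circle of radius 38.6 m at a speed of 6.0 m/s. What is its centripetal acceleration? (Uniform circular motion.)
a_c = v²/r = 6.0²/38.6 = 36/38.6 = 0.93 m/s²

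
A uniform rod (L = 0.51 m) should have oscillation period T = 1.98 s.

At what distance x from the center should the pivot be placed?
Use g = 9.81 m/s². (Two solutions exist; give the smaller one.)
T = 2π√((L²/12 + x²)/(gx)). Let c = T²g/(4π²) = 0.9742.
x² − cx + L²/12 = 0 → x = (c − √(c² − L²/3))/2 = 0.02278 m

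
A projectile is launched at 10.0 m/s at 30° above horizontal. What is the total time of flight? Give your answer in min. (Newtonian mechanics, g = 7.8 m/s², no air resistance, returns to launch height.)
T = 2v₀sin(θ)/g (with unit conversion) = 0.02137 min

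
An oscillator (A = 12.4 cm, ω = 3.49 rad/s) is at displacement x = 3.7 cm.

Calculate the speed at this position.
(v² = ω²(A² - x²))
v = ω√(A² − x²) = 3.49×√(0.124² − 0.037²) = 0.413 m/s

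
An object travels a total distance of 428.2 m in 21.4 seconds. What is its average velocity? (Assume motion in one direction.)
v_avg = Δd / Δt = 428.2 / 21.4 = 20.01 m/s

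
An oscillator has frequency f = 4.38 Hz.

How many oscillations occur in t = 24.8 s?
n = f×t = 4.38×24.8 = 108.6 oscillations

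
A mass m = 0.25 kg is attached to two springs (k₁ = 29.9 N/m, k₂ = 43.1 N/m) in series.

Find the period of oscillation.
k_eq = k₁k₂/(k₁+k₂) = 17.65 N/m
T = 2π√(m/k_eq) = 2π√(0.25/17.65) = 0.7477 s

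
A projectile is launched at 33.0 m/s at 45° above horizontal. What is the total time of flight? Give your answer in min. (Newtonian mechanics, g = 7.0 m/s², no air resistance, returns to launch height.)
T = 2v₀sin(θ)/g (with unit conversion) = 0.1111 min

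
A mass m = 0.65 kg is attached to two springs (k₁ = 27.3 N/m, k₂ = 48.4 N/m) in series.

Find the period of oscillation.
k_eq = k₁k₂/(k₁+k₂) = 17.45 N/m
T = 2π√(m/k_eq) = 2π√(0.65/17.45) = 1.212 s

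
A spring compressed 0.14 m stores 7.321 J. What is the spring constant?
PE = ½kx² → k = 2PE/x² = 2×7.321/0.14² = 747.0 N/m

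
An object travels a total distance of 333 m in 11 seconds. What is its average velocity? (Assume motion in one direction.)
v_avg = Δd / Δt = 333 / 11 = 30.27 m/s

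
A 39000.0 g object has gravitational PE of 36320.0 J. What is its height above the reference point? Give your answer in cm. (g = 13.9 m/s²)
PE = mgh → h = PE/(mg) = 3.632e+04 J / (39 kg × 13.9 m/s²) = 67 m = 6700.0 cm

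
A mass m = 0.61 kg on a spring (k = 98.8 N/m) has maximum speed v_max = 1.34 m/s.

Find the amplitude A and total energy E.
½mv²_max = ½kA² → A = v_max√(m/k) = 1.34×√(0.61/98.8) = 0.1053 m = 10.53 cm
E = ½mv²_max = ½×0.61×1.34² = 0.5477 J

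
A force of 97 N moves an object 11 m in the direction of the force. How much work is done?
W = Fd = 97×11 = 1067.0 J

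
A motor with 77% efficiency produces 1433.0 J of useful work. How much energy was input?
W_in = W_out/η = 1433.0/0.77 = 1861.0 J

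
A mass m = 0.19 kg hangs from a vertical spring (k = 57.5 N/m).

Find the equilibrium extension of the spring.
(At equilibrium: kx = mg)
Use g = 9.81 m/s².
x_eq = mg/k = 0.19×9.81/57.5 = 0.03242 m = 3.242 cm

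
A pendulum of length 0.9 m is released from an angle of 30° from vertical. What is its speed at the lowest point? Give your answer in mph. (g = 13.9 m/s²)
h = L(1 − cosθ) = 0.9×(1 − cos30°) = 0.1206 m
v = √(2gh) = √(2×13.9×0.1206) = 1.831 m/s = 4.096 mph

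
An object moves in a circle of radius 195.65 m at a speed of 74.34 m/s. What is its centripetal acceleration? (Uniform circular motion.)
a_c = v²/r = 74.34²/195.65 = 5526.44/195.65 = 28.25 m/s²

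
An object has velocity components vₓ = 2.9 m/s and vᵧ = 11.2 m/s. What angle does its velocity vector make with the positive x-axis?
θ = arctan(vᵧ/vₓ) = arctan(11.2/2.9) = 75.48°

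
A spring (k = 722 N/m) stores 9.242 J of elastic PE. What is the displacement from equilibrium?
PE = ½kx² → x = √(2PE/k) = √(2×9.242/722) = 0.16 m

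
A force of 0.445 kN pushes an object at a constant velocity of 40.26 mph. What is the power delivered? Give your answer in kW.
P = Fv = 445 N × 18 m/s = 8009 W = 8.009 kW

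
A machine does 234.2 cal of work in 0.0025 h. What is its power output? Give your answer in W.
P = W/t = 979.9 J / 9 s = 108.9 W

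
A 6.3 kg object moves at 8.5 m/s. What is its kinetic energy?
KE = ½mv² = ½×6.3×8.5² = 227.5875 J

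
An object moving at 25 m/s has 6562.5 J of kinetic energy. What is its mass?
KE = ½mv² → m = 2KE/v² = 2×6562.5/25² = 21.0 kg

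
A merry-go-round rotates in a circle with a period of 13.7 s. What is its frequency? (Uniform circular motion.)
f = 1/T = 1/13.7 = 0.073 Hz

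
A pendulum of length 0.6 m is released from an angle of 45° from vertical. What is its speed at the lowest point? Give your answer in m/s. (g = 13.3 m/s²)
h = L(1 − cosθ) = 0.6×(1 − cos45°) = 0.1757 m
v = √(2gh) = √(2×13.3×0.1757) = 2.162 m/s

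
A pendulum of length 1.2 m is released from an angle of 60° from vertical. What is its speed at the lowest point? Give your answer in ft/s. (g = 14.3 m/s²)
h = L(1 − cosθ) = 1.2×(1 − cos60°) = 0.6 m
v = √(2gh) = √(2×14.3×0.6) = 4.142 m/s = 13.59 ft/s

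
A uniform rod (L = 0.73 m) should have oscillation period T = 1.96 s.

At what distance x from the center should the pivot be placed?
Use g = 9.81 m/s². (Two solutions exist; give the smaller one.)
T = 2π√((L²/12 + x²)/(gx)). Let c = T²g/(4π²) = 0.9546.
x² − cx + L²/12 = 0 → x = (c − √(c² − L²/3))/2 = 0.04904 m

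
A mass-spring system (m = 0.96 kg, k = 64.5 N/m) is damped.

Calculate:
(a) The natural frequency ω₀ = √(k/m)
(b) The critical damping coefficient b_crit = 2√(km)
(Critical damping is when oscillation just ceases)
ω₀ = √(k/m) = √(64.5/0.96) = 8.197 rad/s
b_crit = 2√(km) = 2√(64.5×0.96) = 15.74 kg/s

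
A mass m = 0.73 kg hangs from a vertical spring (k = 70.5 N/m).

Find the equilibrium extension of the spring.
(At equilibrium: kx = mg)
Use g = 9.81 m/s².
x_eq = mg/k = 0.73×9.81/70.5 = 0.1016 m = 10.16 cm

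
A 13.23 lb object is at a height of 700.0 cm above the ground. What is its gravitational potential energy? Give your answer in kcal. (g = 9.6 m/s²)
PE = mgh = 6.001 kg × 9.6 m/s² × 7 m = 403.3 J = 0.09638 kcal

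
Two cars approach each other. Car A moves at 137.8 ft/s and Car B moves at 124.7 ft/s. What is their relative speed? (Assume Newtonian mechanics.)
v_rel = v_A + v_B = 137.8 + 124.7 = 262.5 ft/s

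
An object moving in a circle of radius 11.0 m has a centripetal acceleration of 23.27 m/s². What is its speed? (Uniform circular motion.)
v = √(a_c × r) = √(23.27 × 11.0) = 16.0 m/s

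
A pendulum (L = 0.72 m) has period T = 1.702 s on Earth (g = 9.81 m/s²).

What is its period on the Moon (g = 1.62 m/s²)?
T = 2π√(L/g), so T_moon/T_earth = √(g_earth/g_moon)
T_moon = 2π√(0.72/1.62) = 4.189 s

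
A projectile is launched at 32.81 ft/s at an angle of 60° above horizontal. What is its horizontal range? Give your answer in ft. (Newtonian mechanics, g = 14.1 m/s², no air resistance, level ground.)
R = v₀² sin(2θ) / g (with unit conversion) = 20.15 ft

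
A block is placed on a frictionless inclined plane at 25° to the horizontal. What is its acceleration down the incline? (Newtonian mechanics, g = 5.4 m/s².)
a = g sin(θ) = 5.4 × sin(25°) = 5.4 × 0.4226 = 2.28 m/s²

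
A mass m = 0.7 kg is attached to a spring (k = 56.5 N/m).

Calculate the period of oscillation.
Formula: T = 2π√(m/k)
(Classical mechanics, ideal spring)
T = 2π√(m/k) = 2π√(0.7/56.5) = 0.6994 s; f = 1/T = 1.43 Hz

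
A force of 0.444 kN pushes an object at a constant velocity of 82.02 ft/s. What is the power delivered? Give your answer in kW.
P = Fv = 444 N × 25 m/s = 1.11e+04 W = 11.1 kW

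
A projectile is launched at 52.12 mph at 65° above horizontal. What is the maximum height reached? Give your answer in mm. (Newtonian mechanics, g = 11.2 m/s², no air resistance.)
H = v₀²sin²(θ)/(2g) (with unit conversion) = 19910.0 mm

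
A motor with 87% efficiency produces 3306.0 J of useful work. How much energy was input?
W_in = W_out/η = 3306.0/0.87 = 3800.0 J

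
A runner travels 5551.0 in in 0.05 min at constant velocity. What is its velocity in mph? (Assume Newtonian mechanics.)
v = d/t (with unit conversion) = 105.1 mph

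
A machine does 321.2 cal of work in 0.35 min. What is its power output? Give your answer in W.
P = W/t = 1344 J / 21 s = 64 W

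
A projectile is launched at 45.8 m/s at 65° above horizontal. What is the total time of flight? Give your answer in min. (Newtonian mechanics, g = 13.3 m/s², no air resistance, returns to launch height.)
T = 2v₀sin(θ)/g (with unit conversion) = 0.104 min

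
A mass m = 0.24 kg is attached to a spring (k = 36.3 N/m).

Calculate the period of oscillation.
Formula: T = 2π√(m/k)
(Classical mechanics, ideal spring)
T = 2π√(m/k) = 2π√(0.24/36.3) = 0.5109 s; f = 1/T = 1.957 Hz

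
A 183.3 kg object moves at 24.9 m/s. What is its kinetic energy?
KE = ½mv² = ½×183.3×24.9² = 56823.92 J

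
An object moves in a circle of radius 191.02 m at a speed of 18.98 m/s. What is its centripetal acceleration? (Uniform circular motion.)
a_c = v²/r = 18.98²/191.02 = 360.24/191.02 = 1.89 m/s²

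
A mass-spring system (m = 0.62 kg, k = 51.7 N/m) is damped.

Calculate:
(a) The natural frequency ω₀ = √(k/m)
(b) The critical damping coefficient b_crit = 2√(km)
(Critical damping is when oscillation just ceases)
ω₀ = √(k/m) = √(51.7/0.62) = 9.132 rad/s
b_crit = 2√(km) = 2√(51.7×0.62) = 11.32 kg/s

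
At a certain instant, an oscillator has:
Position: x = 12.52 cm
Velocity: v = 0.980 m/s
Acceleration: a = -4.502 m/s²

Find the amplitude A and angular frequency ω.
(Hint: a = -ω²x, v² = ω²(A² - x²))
a = −ω²x → ω = √(|a|/x) = √(4.502/0.1252) = 5.997 rad/s
v² = ω²(A² − x²) → A = √(x² + v²/ω²) = √(0.1252² + 0.98²/5.997²) = 0.2059 m = 20.59 cm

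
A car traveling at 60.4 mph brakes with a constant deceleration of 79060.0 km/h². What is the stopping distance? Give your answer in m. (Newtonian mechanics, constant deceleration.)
d = v₀² / (2a) (with unit conversion) = 59.76 m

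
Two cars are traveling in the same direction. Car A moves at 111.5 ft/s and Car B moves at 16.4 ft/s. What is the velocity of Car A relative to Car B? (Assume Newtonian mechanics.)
v_rel = v_A - v_B = 111.5 - 16.4 = 95.1 ft/s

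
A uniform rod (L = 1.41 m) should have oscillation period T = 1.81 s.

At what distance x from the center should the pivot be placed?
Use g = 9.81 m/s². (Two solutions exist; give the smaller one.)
T = 2π√((L²/12 + x²)/(gx)). Let c = T²g/(4π²) = 0.8141.
x² − cx + L²/12 = 0 → x = (c − √(c² − L²/3))/2 = 0.4046 m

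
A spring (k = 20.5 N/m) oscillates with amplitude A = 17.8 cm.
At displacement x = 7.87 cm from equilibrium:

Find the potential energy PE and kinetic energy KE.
E_total = ½kA² = ½×20.5×(0.178)² = 0.3248 J
PE = ½kx² = ½×20.5×(0.0787)² = 0.06349 J
KE = E_total − PE = 0.2613 J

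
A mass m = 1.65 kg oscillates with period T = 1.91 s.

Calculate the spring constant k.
T = 2π√(m/k) → k = m(2π/T)² = 1.65×(2π/1.91)² = 17.86 N/m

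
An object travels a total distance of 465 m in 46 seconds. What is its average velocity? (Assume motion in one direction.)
v_avg = Δd / Δt = 465 / 46 = 10.11 m/s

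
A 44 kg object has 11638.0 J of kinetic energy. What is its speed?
KE = ½mv² → v = √(2KE/m) = √(2×11638.0/44) = 23.0 m/s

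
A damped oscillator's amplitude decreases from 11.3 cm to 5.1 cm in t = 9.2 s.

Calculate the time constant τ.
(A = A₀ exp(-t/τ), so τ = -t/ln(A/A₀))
A/A₀ = 5.1/11.3 = 0.4513; ln(A/A₀) = -0.7956
τ = −t/ln(A/A₀) = −9.2/-0.7956 = 11.56 s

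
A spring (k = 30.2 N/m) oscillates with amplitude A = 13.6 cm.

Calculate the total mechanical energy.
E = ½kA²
E = ½kA² = ½×30.2×(0.136)² = 0.2793 J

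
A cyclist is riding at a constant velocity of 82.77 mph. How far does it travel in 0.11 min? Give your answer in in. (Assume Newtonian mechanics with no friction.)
d = vt (with unit conversion) = 9615.0 in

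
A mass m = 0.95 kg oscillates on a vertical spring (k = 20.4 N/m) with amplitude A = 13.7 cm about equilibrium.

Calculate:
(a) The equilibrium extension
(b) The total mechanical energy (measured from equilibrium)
x_eq = mg/k = 0.95×9.81/20.4 = 0.4568 m = 45.68 cm
E = ½kA² = ½×20.4×(0.137)² = 0.1914 J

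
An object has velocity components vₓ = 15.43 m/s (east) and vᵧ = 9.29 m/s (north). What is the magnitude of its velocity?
|v| = √(vₓ² + vᵧ²) = √(15.43² + 9.29²) = √(324.389) = 18.01 m/s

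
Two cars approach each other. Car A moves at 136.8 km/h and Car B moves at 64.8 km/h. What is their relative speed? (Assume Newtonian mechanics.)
v_rel = v_A + v_B = 136.8 + 64.8 = 201.6 km/h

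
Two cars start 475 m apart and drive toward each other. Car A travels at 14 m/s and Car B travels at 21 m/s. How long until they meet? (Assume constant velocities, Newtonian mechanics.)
Combined speed: v_combined = 14 + 21 = 35 m/s
Time to meet: t = d/35 = 475/35 = 13.57 s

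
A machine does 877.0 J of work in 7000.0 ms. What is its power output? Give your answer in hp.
P = W/t = 877 J / 7 s = 125.3 W = 0.168 hp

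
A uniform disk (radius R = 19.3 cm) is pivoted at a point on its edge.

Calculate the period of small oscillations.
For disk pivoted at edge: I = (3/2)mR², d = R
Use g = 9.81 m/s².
I/m = (3/2)R² = 0.05587 m²; d = R = 0.193 m
T = 2π√((3/2)R²/(gR)) = 2π√(3R/(2g)) = 1.079 s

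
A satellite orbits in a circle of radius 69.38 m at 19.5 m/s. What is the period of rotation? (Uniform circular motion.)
T = 2πr/v = 2π×69.38/19.5 = 22.36 s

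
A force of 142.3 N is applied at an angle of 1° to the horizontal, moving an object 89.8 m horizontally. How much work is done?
W = Fd cosθ = 142.3×89.8×cos(1°) = 12777.0 J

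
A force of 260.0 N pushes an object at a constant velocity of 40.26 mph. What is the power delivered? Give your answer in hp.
P = Fv = 260 N × 18 m/s = 4679 W = 6.275 hp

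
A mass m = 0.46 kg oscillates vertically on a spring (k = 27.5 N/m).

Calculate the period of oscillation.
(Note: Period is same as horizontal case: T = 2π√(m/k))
T = 2π√(m/k) = 2π√(0.46/27.5) = 0.8126 s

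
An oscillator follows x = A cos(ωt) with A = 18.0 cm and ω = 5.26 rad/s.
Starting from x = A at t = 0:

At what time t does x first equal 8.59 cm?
cos(ωt) = x/A = 8.59/18.0 = 0.4772
ωt = arccos(0.4772) = 1.073 rad
t = 1.073/5.26 = 0.2041 s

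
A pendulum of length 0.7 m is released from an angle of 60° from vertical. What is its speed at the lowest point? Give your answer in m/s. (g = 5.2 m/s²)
h = L(1 − cosθ) = 0.7×(1 − cos60°) = 0.35 m
v = √(2gh) = √(2×5.2×0.35) = 1.908 m/s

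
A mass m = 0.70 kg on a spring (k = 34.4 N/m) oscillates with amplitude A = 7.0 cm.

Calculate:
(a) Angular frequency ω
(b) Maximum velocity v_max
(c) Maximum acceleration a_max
ω = √(k/m) = √(34.4/0.7) = 7.01 rad/s
v_max = ωA = 7.01×0.07 = 0.4907 m/s
a_max = ω²A = 7.01²×0.07 = 3.44 m/s²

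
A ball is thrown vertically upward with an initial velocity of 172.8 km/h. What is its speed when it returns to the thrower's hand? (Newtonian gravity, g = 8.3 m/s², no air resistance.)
By conservation of energy, the ball returns at the same speed = 172.8 km/h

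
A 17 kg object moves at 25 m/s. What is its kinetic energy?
KE = ½mv² = ½×17×25² = 5312.5 J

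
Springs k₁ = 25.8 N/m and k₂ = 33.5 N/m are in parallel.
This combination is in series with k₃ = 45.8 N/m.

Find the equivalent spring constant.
k₁₂ = k₁ + k₂ = 59.3 N/m (parallel)
1/k_eq = 1/k₁₂ + 1/k₃ → k_eq = 25.84 N/m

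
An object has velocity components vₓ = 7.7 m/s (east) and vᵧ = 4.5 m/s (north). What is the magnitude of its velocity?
|v| = √(vₓ² + vᵧ²) = √(7.7² + 4.5²) = √(79.54) = 8.92 m/s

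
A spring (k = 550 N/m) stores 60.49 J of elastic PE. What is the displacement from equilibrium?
PE = ½kx² → x = √(2PE/k) = √(2×60.49/550) = 0.469 m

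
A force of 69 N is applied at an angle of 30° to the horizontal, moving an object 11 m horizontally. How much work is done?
W = Fd cosθ = 69×11×cos(30°) = 657.31 J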